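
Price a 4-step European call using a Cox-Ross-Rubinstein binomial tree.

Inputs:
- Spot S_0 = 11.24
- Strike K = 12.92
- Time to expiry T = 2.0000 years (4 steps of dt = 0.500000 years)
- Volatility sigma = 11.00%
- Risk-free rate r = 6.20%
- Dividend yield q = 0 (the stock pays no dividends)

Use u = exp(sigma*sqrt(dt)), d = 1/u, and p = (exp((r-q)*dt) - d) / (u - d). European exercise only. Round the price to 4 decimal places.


dt = T/N = 0.500000
u = exp(sigma*sqrt(dt)) = 1.080887; d = 1/u = 0.925166
p = (exp((r-q)*dt) - d) / (u - d) = 0.682757
Discount per step: exp(-r*dt) = 0.969476
Stock lattice S(k, i) with i counting down-moves:
  k=0: S(0,0) = 11.2400
  k=1: S(1,0) = 12.1492; S(1,1) = 10.3989
  k=2: S(2,0) = 13.1319; S(2,1) = 11.2400; S(2,2) = 9.6207
  k=3: S(3,0) = 14.1941; S(3,1) = 12.1492; S(3,2) = 10.3989; S(3,3) = 8.9007
  k=4: S(4,0) = 15.3422; S(4,1) = 13.1319; S(4,2) = 11.2400; S(4,3) = 9.6207; S(4,4) = 8.2347
Terminal payoffs V(N, i) = max(S_T - K, 0):
  V(4,0) = 2.422179; V(4,1) = 0.211873; V(4,2) = 0.000000; V(4,3) = 0.000000; V(4,4) = 0.000000
Backward induction: V(k, i) = exp(-r*dt) * [p * V(k+1, i) + (1-p) * V(k+1, i+1)].
  V(3,0) = exp(-r*dt) * [p*2.422179 + (1-p)*0.211873] = 1.668443
  V(3,1) = exp(-r*dt) * [p*0.211873 + (1-p)*0.000000] = 0.140242
  V(3,2) = exp(-r*dt) * [p*0.000000 + (1-p)*0.000000] = 0.000000
  V(3,3) = exp(-r*dt) * [p*0.000000 + (1-p)*0.000000] = 0.000000
  V(2,0) = exp(-r*dt) * [p*1.668443 + (1-p)*0.140242] = 1.147502
  V(2,1) = exp(-r*dt) * [p*0.140242 + (1-p)*0.000000] = 0.092829
  V(2,2) = exp(-r*dt) * [p*0.000000 + (1-p)*0.000000] = 0.000000
  V(1,0) = exp(-r*dt) * [p*1.147502 + (1-p)*0.092829] = 0.788100
  V(1,1) = exp(-r*dt) * [p*0.092829 + (1-p)*0.000000] = 0.061445
  V(0,0) = exp(-r*dt) * [p*0.788100 + (1-p)*0.061445] = 0.540554

Answer: Price = V(0,0) = 0.5406


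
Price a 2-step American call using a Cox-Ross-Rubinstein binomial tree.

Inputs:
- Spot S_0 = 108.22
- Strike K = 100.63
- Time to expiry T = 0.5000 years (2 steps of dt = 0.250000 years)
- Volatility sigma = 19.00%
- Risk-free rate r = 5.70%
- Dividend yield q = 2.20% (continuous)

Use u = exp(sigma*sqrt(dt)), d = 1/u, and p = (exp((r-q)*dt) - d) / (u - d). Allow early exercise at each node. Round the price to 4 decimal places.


Answer: Price = V(0,0) = 11.7019

Derivation:
dt = T/N = 0.250000
u = exp(sigma*sqrt(dt)) = 1.099659; d = 1/u = 0.909373
p = (exp((r-q)*dt) - d) / (u - d) = 0.522453
Discount per step: exp(-r*dt) = 0.985851
Stock lattice S(k, i) with i counting down-moves:
  k=0: S(0,0) = 108.2200
  k=1: S(1,0) = 119.0051; S(1,1) = 98.4123
  k=2: S(2,0) = 130.8650; S(2,1) = 108.2200; S(2,2) = 89.4935
Terminal payoffs V(N, i) = max(S_T - K, 0):
  V(2,0) = 30.234991; V(2,1) = 7.590000; V(2,2) = 0.000000
Backward induction: V(k, i) = exp(-r*dt) * [p * V(k+1, i) + (1-p) * V(k+1, i+1)]; then take max(V_cont, immediate exercise) for American.
  V(1,0) = exp(-r*dt) * [p*30.234991 + (1-p)*7.590000] = 19.146159; exercise = 18.375081; V(1,0) = max -> 19.146159
  V(1,1) = exp(-r*dt) * [p*7.590000 + (1-p)*0.000000] = 3.909312; exercise = 0.000000; V(1,1) = max -> 3.909312
  V(0,0) = exp(-r*dt) * [p*19.146159 + (1-p)*3.909312] = 11.701903; exercise = 7.590000; V(0,0) = max -> 11.701903


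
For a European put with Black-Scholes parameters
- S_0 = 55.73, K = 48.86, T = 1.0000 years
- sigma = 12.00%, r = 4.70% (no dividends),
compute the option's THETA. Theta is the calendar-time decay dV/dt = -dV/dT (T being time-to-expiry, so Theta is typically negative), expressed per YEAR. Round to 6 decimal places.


Answer: Theta = -0.234602

Derivation:
d1 = 1.5479961313; d2 = 1.4279961313
phi(d1) = 0.1203820860; exp(-qT) = 1.0000000000; exp(-rT) = 0.9540873976
Theta = -S*exp(-qT)*phi(d1)*sigma/(2*sqrt(T)) + r*K*exp(-rT)*N(-d2) - q*S*exp(-qT)*N(-d1)
N(-d1) = 0.0608116140; N(-d2) = 0.0766464860; sqrt(T) = 1.0000000000
Term 1 = -55.7300 * 1.0000000000 * 0.1203820860 * 0.1200 / (2 * 1.0000000000) = -0.4025336192
Term 2 = 0.0470 * 48.8600 * 0.9540873976 * 0.0766464860 = 0.1679313304
Term 3 = 0 (no dividend yield, q = 0)
Theta = -0.4025336192 + (0.1679313304) + (0.0000000000) = -0.234602


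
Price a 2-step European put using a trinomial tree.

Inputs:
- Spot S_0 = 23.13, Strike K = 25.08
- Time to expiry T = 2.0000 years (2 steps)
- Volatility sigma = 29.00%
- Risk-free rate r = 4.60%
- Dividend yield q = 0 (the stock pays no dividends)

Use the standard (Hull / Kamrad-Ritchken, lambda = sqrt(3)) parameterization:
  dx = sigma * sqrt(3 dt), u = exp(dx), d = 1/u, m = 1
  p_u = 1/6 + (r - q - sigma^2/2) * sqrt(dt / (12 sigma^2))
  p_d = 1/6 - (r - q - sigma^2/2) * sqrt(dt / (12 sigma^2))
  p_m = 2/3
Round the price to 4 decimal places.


dt = T/N = 1.000000; dx = sigma*sqrt(3*dt) = 0.502295
u = exp(dx) = 1.652509; d = 1/u = 0.605140
p_u = 0.170599, p_m = 0.666667, p_d = 0.162735
Discount per step: exp(-r*dt) = 0.955042
Stock lattice S(k, j) with j the centered position index:
  k=0: S(0,+0) = 23.1300
  k=1: S(1,-1) = 13.9969; S(1,+0) = 23.1300; S(1,+1) = 38.2225
  k=2: S(2,-2) = 8.4701; S(2,-1) = 13.9969; S(2,+0) = 23.1300; S(2,+1) = 38.2225; S(2,+2) = 63.1631
Terminal payoffs V(N, j) = max(K - S_T, 0):
  V(2,-2) = 16.609911; V(2,-1) = 11.083102; V(2,+0) = 1.950000; V(2,+1) = 0.000000; V(2,+2) = 0.000000
Backward induction: V(k, j) = exp(-r*dt) * [p_u * V(k+1, j+1) + p_m * V(k+1, j) + p_d * V(k+1, j-1)]
  V(1,-1) = exp(-r*dt) * [p_u*1.950000 + p_m*11.083102 + p_d*16.609911] = 9.955750
  V(1,+0) = exp(-r*dt) * [p_u*0.000000 + p_m*1.950000 + p_d*11.083102] = 2.964073
  V(1,+1) = exp(-r*dt) * [p_u*0.000000 + p_m*0.000000 + p_d*1.950000] = 0.303066
  V(0,+0) = exp(-r*dt) * [p_u*0.303066 + p_m*2.964073 + p_d*9.955750] = 3.483895

Answer: Price = V(0,0) = 3.4839


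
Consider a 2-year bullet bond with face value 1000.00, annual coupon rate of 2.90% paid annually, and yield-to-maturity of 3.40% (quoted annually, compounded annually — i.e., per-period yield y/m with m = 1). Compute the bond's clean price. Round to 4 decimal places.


Answer: Price = 990.4878

Derivation:
Coupon per period c = face * coupon_rate / m = 29.000000
Periods per year m = 1; per-period yield y/m = 0.034000
Number of cashflows N = 2
Cashflows (t years, CF_t, discount factor 1/(1+y/m)^(m*t), PV):
  t = 1.0000: CF_t = 29.000000, DF = 0.967118, PV = 28.046422
  t = 2.0000: CF_t = 1029.000000, DF = 0.935317, PV = 962.441402
Price P = sum_t PV_t = 990.487824


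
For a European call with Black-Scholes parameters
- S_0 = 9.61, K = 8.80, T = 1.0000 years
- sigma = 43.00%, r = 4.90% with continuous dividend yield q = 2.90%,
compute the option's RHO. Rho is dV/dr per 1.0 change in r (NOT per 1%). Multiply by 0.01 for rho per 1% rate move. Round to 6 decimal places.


d1 = 0.4662848872; d2 = 0.0362848872
phi(d1) = 0.3578471528; exp(-qT) = 0.9714164645; exp(-rT) = 0.9521811297
N(d2) = 0.5144723999
Rho = K*T*exp(-rT)*N(d2) = 8.8000 * 1.0000 * 0.9521811297 * 0.5144723999 = 4.310864

Answer: Rho = 4.310864


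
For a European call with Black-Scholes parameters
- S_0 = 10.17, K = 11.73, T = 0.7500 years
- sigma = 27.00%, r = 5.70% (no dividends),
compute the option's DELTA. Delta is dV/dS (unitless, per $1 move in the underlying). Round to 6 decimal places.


d1 = -0.3105714754; d2 = -0.5443983345
phi(d1) = 0.3801589387; exp(-qT) = 1.0000000000; exp(-rT) = 0.9581508979
N(d1) = 0.3780632074
Delta = exp(-qT) * N(d1) = 1.0000000000 * 0.3780632074 = 0.378063

Answer: Delta = 0.378063


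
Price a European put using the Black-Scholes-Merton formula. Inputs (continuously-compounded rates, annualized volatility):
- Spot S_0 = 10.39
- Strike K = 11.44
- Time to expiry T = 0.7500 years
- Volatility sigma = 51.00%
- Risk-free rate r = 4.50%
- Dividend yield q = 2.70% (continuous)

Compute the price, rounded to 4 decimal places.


Answer: Price = 2.3276

Derivation:
d1 = (ln(S/K) + (r - q + 0.5*sigma^2) * T) / (sigma * sqrt(T)) = 0.03343044
d2 = d1 - sigma * sqrt(T) = -0.40824252
exp(-rT) = 0.96681318; exp(-qT) = 0.97995365
P = K * exp(-rT) * N(-d2) - S_0 * exp(-qT) * N(-d1)
N(-d1) = 0.48666567; N(-d2) = 0.65845218
P = 11.4400 * 0.96681318 * 0.65845218 - 10.3900 * 0.97995365 * 0.48666567 = 2.3276


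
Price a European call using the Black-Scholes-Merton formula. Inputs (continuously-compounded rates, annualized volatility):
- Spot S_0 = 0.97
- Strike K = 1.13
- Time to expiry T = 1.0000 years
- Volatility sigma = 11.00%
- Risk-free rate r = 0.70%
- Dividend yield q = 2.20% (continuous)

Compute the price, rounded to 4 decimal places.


d1 = (ln(S/K) + (r - q + 0.5*sigma^2) * T) / (sigma * sqrt(T)) = -1.46933491
d2 = d1 - sigma * sqrt(T) = -1.57933491
exp(-rT) = 0.99302444; exp(-qT) = 0.97824024
C = S_0 * exp(-qT) * N(d1) - K * exp(-rT) * N(d2)
N(d1) = 0.07087099; N(d2) = 0.05712963
C = 0.9700 * 0.97824024 * 0.07087099 - 1.1300 * 0.99302444 * 0.05712963 = 0.0031

Answer: Price = 0.0031


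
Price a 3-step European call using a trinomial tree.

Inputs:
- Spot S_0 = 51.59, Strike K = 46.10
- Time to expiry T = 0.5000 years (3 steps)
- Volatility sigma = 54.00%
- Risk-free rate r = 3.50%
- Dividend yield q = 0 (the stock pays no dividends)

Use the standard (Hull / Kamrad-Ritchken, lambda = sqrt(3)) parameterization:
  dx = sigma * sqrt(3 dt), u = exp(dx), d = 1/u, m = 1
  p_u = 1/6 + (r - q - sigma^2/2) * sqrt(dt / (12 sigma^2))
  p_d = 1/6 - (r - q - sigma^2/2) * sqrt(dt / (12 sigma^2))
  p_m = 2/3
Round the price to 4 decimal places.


dt = T/N = 0.166667; dx = sigma*sqrt(3*dt) = 0.381838
u = exp(dx) = 1.464974; d = 1/u = 0.682606
p_u = 0.142485, p_m = 0.666667, p_d = 0.190848
Discount per step: exp(-r*dt) = 0.994184
Stock lattice S(k, j) with j the centered position index:
  k=0: S(0,+0) = 51.5900
  k=1: S(1,-1) = 35.2156; S(1,+0) = 51.5900; S(1,+1) = 75.5780
  k=2: S(2,-2) = 24.0384; S(2,-1) = 35.2156; S(2,+0) = 51.5900; S(2,+1) = 75.5780; S(2,+2) = 110.7199
  k=3: S(3,-3) = 16.4088; S(3,-2) = 24.0384; S(3,-1) = 35.2156; S(3,+0) = 51.5900; S(3,+1) = 75.5780; S(3,+2) = 110.7199; S(3,+3) = 162.2017
Terminal payoffs V(N, j) = max(S_T - K, 0):
  V(3,-3) = 0.000000; V(3,-2) = 0.000000; V(3,-1) = 0.000000; V(3,+0) = 5.490000; V(3,+1) = 29.478021; V(3,+2) = 64.619855; V(3,+3) = 116.101735
Backward induction: V(k, j) = exp(-r*dt) * [p_u * V(k+1, j+1) + p_m * V(k+1, j) + p_d * V(k+1, j-1)]
  V(2,-2) = exp(-r*dt) * [p_u*0.000000 + p_m*0.000000 + p_d*0.000000] = 0.000000
  V(2,-1) = exp(-r*dt) * [p_u*5.490000 + p_m*0.000000 + p_d*0.000000] = 0.777695
  V(2,+0) = exp(-r*dt) * [p_u*29.478021 + p_m*5.490000 + p_d*0.000000] = 7.814469
  V(2,+1) = exp(-r*dt) * [p_u*64.619855 + p_m*29.478021 + p_d*5.490000] = 29.733202
  V(2,+2) = exp(-r*dt) * [p_u*116.101735 + p_m*64.619855 + p_d*29.478021] = 64.869013
  V(1,-1) = exp(-r*dt) * [p_u*7.814469 + p_m*0.777695 + p_d*0.000000] = 1.622419
  V(1,+0) = exp(-r*dt) * [p_u*29.733202 + p_m*7.814469 + p_d*0.777695] = 9.538808
  V(1,+1) = exp(-r*dt) * [p_u*64.869013 + p_m*29.733202 + p_d*7.814469] = 30.378668
  V(0,+0) = exp(-r*dt) * [p_u*30.378668 + p_m*9.538808 + p_d*1.622419] = 10.933392

Answer: Price = V(0,0) = 10.9334


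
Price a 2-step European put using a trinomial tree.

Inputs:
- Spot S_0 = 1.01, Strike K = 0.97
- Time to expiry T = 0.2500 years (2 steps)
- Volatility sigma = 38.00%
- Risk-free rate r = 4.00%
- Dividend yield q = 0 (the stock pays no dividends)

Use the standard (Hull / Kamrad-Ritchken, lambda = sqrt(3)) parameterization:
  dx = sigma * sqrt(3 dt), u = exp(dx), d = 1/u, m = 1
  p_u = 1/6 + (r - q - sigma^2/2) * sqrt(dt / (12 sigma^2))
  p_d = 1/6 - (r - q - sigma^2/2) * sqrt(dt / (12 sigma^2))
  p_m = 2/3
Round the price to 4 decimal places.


Answer: Price = V(0,0) = 0.0495

Derivation:
dt = T/N = 0.125000; dx = sigma*sqrt(3*dt) = 0.232702
u = exp(dx) = 1.262005; d = 1/u = 0.792390
p_u = 0.158018, p_m = 0.666667, p_d = 0.175315
Discount per step: exp(-r*dt) = 0.995012
Stock lattice S(k, j) with j the centered position index:
  k=0: S(0,+0) = 1.0100
  k=1: S(1,-1) = 0.8003; S(1,+0) = 1.0100; S(1,+1) = 1.2746
  k=2: S(2,-2) = 0.6342; S(2,-1) = 0.8003; S(2,+0) = 1.0100; S(2,+1) = 1.2746; S(2,+2) = 1.6086
Terminal payoffs V(N, j) = max(K - S_T, 0):
  V(2,-2) = 0.335839; V(2,-1) = 0.169686; V(2,+0) = 0.000000; V(2,+1) = 0.000000; V(2,+2) = 0.000000
Backward induction: V(k, j) = exp(-r*dt) * [p_u * V(k+1, j+1) + p_m * V(k+1, j) + p_d * V(k+1, j-1)]
  V(1,-1) = exp(-r*dt) * [p_u*0.000000 + p_m*0.169686 + p_d*0.335839] = 0.171144
  V(1,+0) = exp(-r*dt) * [p_u*0.000000 + p_m*0.000000 + p_d*0.169686] = 0.029600
  V(1,+1) = exp(-r*dt) * [p_u*0.000000 + p_m*0.000000 + p_d*0.000000] = 0.000000
  V(0,+0) = exp(-r*dt) * [p_u*0.000000 + p_m*0.029600 + p_d*0.171144] = 0.049489


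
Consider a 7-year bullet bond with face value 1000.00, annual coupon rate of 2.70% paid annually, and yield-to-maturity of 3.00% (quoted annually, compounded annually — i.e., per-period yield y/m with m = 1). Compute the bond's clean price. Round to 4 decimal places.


Coupon per period c = face * coupon_rate / m = 27.000000
Periods per year m = 1; per-period yield y/m = 0.030000
Number of cashflows N = 7
Cashflows (t years, CF_t, discount factor 1/(1+y/m)^(m*t), PV):
  t = 1.0000: CF_t = 27.000000, DF = 0.970874, PV = 26.213592
  t = 2.0000: CF_t = 27.000000, DF = 0.942596, PV = 25.450090
  t = 3.0000: CF_t = 27.000000, DF = 0.915142, PV = 24.708825
  t = 4.0000: CF_t = 27.000000, DF = 0.888487, PV = 23.989150
  t = 5.0000: CF_t = 27.000000, DF = 0.862609, PV = 23.290437
  t = 6.0000: CF_t = 27.000000, DF = 0.837484, PV = 22.612075
  t = 7.0000: CF_t = 1027.000000, DF = 0.813092, PV = 835.044982
Price P = sum_t PV_t = 981.309151

Answer: Price = 981.3092


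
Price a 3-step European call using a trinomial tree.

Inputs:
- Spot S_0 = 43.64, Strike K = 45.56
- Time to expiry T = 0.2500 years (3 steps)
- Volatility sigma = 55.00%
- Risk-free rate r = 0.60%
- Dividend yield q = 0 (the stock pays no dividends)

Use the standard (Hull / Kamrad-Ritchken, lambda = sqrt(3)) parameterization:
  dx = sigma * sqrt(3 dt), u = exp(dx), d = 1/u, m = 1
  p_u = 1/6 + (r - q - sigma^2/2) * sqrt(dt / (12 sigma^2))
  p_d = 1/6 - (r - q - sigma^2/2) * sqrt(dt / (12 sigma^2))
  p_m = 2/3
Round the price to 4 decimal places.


Answer: Price = V(0,0) = 3.8515

Derivation:
dt = T/N = 0.083333; dx = sigma*sqrt(3*dt) = 0.275000
u = exp(dx) = 1.316531; d = 1/u = 0.759572
p_u = 0.144659, p_m = 0.666667, p_d = 0.188674
Discount per step: exp(-r*dt) = 0.999500
Stock lattice S(k, j) with j the centered position index:
  k=0: S(0,+0) = 43.6400
  k=1: S(1,-1) = 33.1477; S(1,+0) = 43.6400; S(1,+1) = 57.4534
  k=2: S(2,-2) = 25.1781; S(2,-1) = 33.1477; S(2,+0) = 43.6400; S(2,+1) = 57.4534; S(2,+2) = 75.6392
  k=3: S(3,-3) = 19.1246; S(3,-2) = 25.1781; S(3,-1) = 33.1477; S(3,+0) = 43.6400; S(3,+1) = 57.4534; S(3,+2) = 75.6392; S(3,+3) = 99.5813
Terminal payoffs V(N, j) = max(S_T - K, 0):
  V(3,-3) = 0.000000; V(3,-2) = 0.000000; V(3,-1) = 0.000000; V(3,+0) = 0.000000; V(3,+1) = 11.893399; V(3,+2) = 30.079162; V(3,+3) = 54.021277
Backward induction: V(k, j) = exp(-r*dt) * [p_u * V(k+1, j+1) + p_m * V(k+1, j) + p_d * V(k+1, j-1)]
  V(2,-2) = exp(-r*dt) * [p_u*0.000000 + p_m*0.000000 + p_d*0.000000] = 0.000000
  V(2,-1) = exp(-r*dt) * [p_u*0.000000 + p_m*0.000000 + p_d*0.000000] = 0.000000
  V(2,+0) = exp(-r*dt) * [p_u*11.893399 + p_m*0.000000 + p_d*0.000000] = 1.719628
  V(2,+1) = exp(-r*dt) * [p_u*30.079162 + p_m*11.893399 + p_d*0.000000] = 12.274018
  V(2,+2) = exp(-r*dt) * [p_u*54.021277 + p_m*30.079162 + p_d*11.893399] = 30.096369
  V(1,-1) = exp(-r*dt) * [p_u*1.719628 + p_m*0.000000 + p_d*0.000000] = 0.248636
  V(1,+0) = exp(-r*dt) * [p_u*12.274018 + p_m*1.719628 + p_d*0.000000] = 2.920506
  V(1,+1) = exp(-r*dt) * [p_u*30.096369 + p_m*12.274018 + p_d*1.719628] = 12.854413
  V(0,+0) = exp(-r*dt) * [p_u*12.854413 + p_m*2.920506 + p_d*0.248636] = 3.851497


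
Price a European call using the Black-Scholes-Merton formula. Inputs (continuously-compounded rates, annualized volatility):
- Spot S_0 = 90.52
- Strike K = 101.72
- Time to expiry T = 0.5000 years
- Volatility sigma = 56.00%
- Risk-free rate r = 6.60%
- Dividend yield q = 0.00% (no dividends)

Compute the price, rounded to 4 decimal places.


d1 = (ln(S/K) + (r - q + 0.5*sigma^2) * T) / (sigma * sqrt(T)) = -0.01326613
d2 = d1 - sigma * sqrt(T) = -0.40924593
exp(-rT) = 0.96753856; exp(-qT) = 1.00000000
C = S_0 * exp(-qT) * N(d1) - K * exp(-rT) * N(d2)
N(d1) = 0.49470773; N(d2) = 0.34117960
C = 90.5200 * 1.00000000 * 0.49470773 - 101.7200 * 0.96753856 * 0.34117960 = 11.2027

Answer: Price = 11.2027


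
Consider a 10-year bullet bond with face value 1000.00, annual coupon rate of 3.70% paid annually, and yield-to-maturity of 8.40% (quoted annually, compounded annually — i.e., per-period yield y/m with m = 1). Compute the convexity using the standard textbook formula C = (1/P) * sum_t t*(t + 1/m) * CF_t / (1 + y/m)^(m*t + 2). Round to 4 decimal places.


Coupon per period c = face * coupon_rate / m = 37.000000
Periods per year m = 1; per-period yield y/m = 0.084000
Number of cashflows N = 10
Cashflows (t years, CF_t, discount factor 1/(1+y/m)^(m*t), PV):
  t = 1.0000: CF_t = 37.000000, DF = 0.922509, PV = 34.132841
  t = 2.0000: CF_t = 37.000000, DF = 0.851023, PV = 31.487861
  t = 3.0000: CF_t = 37.000000, DF = 0.785077, PV = 29.047842
  t = 4.0000: CF_t = 37.000000, DF = 0.724241, PV = 26.796902
  t = 5.0000: CF_t = 37.000000, DF = 0.668119, PV = 24.720390
  t = 6.0000: CF_t = 37.000000, DF = 0.616346, PV = 22.804788
  t = 7.0000: CF_t = 37.000000, DF = 0.568585, PV = 21.037627
  t = 8.0000: CF_t = 37.000000, DF = 0.524524, PV = 19.407405
  t = 9.0000: CF_t = 37.000000, DF = 0.483879, PV = 17.903510
  t = 10.0000: CF_t = 1037.000000, DF = 0.446383, PV = 462.898671
Price P = sum_t PV_t = 690.237838
Convexity numerator sum_t t*(t + 1/m) * CF_t / (1+y/m)^(m*t + 2):
  t = 1.0000: term = 58.095685
  t = 2.0000: term = 160.781415
  t = 3.0000: term = 296.644677
  t = 4.0000: term = 456.095751
  t = 5.0000: term = 631.128807
  t = 6.0000: term = 815.111005
  t = 7.0000: term = 1002.596562
  t = 8.0000: term = 1189.163029
  t = 9.0000: term = 1371.267330
  t = 10.0000: term = 43333.129539
Convexity = (1/P) * sum = 49314.013800 / 690.237838 = 71.444959

Answer: Convexity = 71.4450


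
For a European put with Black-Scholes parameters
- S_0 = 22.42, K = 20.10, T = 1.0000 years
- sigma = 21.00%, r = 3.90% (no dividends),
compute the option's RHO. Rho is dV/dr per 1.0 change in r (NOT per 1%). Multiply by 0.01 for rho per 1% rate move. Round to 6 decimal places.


d1 = 0.8108742980; d2 = 0.6008742980
phi(d1) = 0.2871653500; exp(-qT) = 1.0000000000; exp(-rT) = 0.9617507091
N(-d2) = 0.2739618566
Rho = -K*T*exp(-rT)*N(-d2) = -20.1000 * 1.0000 * 0.9617507091 * 0.2739618566 = -5.296008

Answer: Rho = -5.296008


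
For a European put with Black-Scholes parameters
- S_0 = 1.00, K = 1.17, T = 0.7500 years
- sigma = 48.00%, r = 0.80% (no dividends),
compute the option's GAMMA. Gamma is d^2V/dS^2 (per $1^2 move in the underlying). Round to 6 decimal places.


d1 = -0.1554124657; d2 = -0.5711046595
phi(d1) = 0.3941534216; exp(-qT) = 1.0000000000; exp(-rT) = 0.9940179641
Gamma = exp(-qT) * phi(d1) / (S * sigma * sqrt(T)) = 1.0000000000 * 0.3941534216 / (1.0000 * 0.4800 * 0.8660254038) = 0.948186

Answer: Gamma = 0.948186


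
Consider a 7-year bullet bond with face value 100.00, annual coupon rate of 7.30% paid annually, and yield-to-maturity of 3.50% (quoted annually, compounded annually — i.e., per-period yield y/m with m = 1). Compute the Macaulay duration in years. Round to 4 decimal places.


Coupon per period c = face * coupon_rate / m = 7.300000
Periods per year m = 1; per-period yield y/m = 0.035000
Number of cashflows N = 7
Cashflows (t years, CF_t, discount factor 1/(1+y/m)^(m*t), PV):
  t = 1.0000: CF_t = 7.300000, DF = 0.966184, PV = 7.053140
  t = 2.0000: CF_t = 7.300000, DF = 0.933511, PV = 6.814628
  t = 3.0000: CF_t = 7.300000, DF = 0.901943, PV = 6.584182
  t = 4.0000: CF_t = 7.300000, DF = 0.871442, PV = 6.361528
  t = 5.0000: CF_t = 7.300000, DF = 0.841973, PV = 6.146404
  t = 6.0000: CF_t = 7.300000, DF = 0.813501, PV = 5.938555
  t = 7.0000: CF_t = 107.300000, DF = 0.785991, PV = 84.336830
Price P = sum_t PV_t = 123.235267
Macaulay numerator sum_t t * PV_t:
  t * PV_t at t = 1.0000: 7.053140
  t * PV_t at t = 2.0000: 13.629256
  t * PV_t at t = 3.0000: 19.752545
  t * PV_t at t = 4.0000: 25.446113
  t * PV_t at t = 5.0000: 30.732021
  t * PV_t at t = 6.0000: 35.631328
  t * PV_t at t = 7.0000: 590.357811
Macaulay duration D = (sum_t t * PV_t) / P = 722.602214 / 123.235267 = 5.863599

Answer: Macaulay duration = 5.8636 years


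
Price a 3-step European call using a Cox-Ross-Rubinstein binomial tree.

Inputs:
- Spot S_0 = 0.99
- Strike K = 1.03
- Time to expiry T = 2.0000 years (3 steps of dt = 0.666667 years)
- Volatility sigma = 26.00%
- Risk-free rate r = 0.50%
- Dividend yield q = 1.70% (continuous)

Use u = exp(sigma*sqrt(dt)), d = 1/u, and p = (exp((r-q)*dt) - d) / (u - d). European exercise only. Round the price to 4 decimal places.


dt = T/N = 0.666667
u = exp(sigma*sqrt(dt)) = 1.236505; d = 1/u = 0.808731
p = (exp((r-q)*dt) - d) / (u - d) = 0.428499
Discount per step: exp(-r*dt) = 0.996672
Stock lattice S(k, i) with i counting down-moves:
  k=0: S(0,0) = 0.9900
  k=1: S(1,0) = 1.2241; S(1,1) = 0.8006
  k=2: S(2,0) = 1.5137; S(2,1) = 0.9900; S(2,2) = 0.6475
  k=3: S(3,0) = 1.8716; S(3,1) = 1.2241; S(3,2) = 0.8006; S(3,3) = 0.5237
Terminal payoffs V(N, i) = max(S_T - K, 0):
  V(3,0) = 0.841644; V(3,1) = 0.194140; V(3,2) = 0.000000; V(3,3) = 0.000000
Backward induction: V(k, i) = exp(-r*dt) * [p * V(k+1, i) + (1-p) * V(k+1, i+1)].
  V(2,0) = exp(-r*dt) * [p*0.841644 + (1-p)*0.194140] = 0.470026
  V(2,1) = exp(-r*dt) * [p*0.194140 + (1-p)*0.000000] = 0.082912
  V(2,2) = exp(-r*dt) * [p*0.000000 + (1-p)*0.000000] = 0.000000
  V(1,0) = exp(-r*dt) * [p*0.470026 + (1-p)*0.082912] = 0.247962
  V(1,1) = exp(-r*dt) * [p*0.082912 + (1-p)*0.000000] = 0.035410
  V(0,0) = exp(-r*dt) * [p*0.247962 + (1-p)*0.035410] = 0.126067

Answer: Price = V(0,0) = 0.1261


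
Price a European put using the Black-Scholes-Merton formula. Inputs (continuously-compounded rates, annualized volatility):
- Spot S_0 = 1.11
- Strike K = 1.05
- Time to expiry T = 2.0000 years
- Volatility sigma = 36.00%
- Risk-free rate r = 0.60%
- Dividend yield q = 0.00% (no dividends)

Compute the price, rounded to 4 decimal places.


Answer: Price = 0.1813

Derivation:
d1 = (ln(S/K) + (r - q + 0.5*sigma^2) * T) / (sigma * sqrt(T)) = 0.38727816
d2 = d1 - sigma * sqrt(T) = -0.12183872
exp(-rT) = 0.98807171; exp(-qT) = 1.00000000
P = K * exp(-rT) * N(-d2) - S_0 * exp(-qT) * N(-d1)
N(-d1) = 0.34927514; N(-d2) = 0.54848663
P = 1.0500 * 0.98807171 * 0.54848663 - 1.1100 * 1.00000000 * 0.34927514 = 0.1813


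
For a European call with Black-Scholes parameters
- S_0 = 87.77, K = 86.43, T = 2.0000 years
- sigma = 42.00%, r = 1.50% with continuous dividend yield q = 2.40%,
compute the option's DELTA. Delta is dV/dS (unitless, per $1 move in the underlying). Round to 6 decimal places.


d1 = 0.2925821300; d2 = -0.3013875662
phi(d1) = 0.3822269700; exp(-qT) = 0.9531337871; exp(-rT) = 0.9704455335
N(d1) = 0.6150792127
Delta = exp(-qT) * N(d1) = 0.9531337871 * 0.6150792127 = 0.586253

Answer: Delta = 0.586253


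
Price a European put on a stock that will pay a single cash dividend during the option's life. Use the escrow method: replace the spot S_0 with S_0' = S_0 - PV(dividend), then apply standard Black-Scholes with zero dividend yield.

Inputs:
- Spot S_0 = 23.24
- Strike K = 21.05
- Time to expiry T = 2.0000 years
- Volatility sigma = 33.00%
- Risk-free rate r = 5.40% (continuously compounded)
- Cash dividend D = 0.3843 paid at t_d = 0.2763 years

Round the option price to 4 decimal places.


Answer: Price = 2.1788

Derivation:
PV(D) = D * exp(-r * t_d) = 0.3843 * 0.98519055 = 0.37860873
S_0' = S_0 - PV(D) = 23.2400 - 0.37860873 = 22.86139127
d1 = (ln(S_0'/K) + (r + sigma^2/2)*T) / (sigma*sqrt(T)) = 0.64164360
d2 = d1 - sigma*sqrt(T) = 0.17495312
exp(-rT) = 0.89762760
N(-d1) = 0.26055231; N(-d2) = 0.43055823
P = K * exp(-rT) * N(-d2) - S_0' * N(-d1) = 21.0500 * 0.89762760 * 0.43055823 - 22.86139127 * 0.26055231 = 2.1788


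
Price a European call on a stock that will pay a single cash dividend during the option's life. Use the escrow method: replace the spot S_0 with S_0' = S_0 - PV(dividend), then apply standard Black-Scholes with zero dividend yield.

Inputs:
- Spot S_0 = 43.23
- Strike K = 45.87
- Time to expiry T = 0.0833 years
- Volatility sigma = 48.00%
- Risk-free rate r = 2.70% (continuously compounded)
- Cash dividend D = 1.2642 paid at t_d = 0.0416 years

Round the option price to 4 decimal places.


PV(D) = D * exp(-r * t_d) = 1.2642 * 0.99887743 = 1.26278085
S_0' = S_0 - PV(D) = 43.2300 - 1.26278085 = 41.96721915
d1 = (ln(S_0'/K) + (r + sigma^2/2)*T) / (sigma*sqrt(T)) = -0.55636829
d2 = d1 - sigma*sqrt(T) = -0.69490464
exp(-rT) = 0.99775343
N(d1) = 0.28897956; N(d2) = 0.24355753
C = S_0' * N(d1) - K * exp(-rT) * N(d2) = 41.96721915 * 0.28897956 - 45.8700 * 0.99775343 * 0.24355753 = 0.9808

Answer: Price = 0.9808


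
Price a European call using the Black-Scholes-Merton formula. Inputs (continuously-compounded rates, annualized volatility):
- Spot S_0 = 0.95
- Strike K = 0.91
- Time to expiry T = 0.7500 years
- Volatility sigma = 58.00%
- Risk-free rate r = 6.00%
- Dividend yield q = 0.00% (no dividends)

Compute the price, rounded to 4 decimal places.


d1 = (ln(S/K) + (r - q + 0.5*sigma^2) * T) / (sigma * sqrt(T)) = 0.42637792
d2 = d1 - sigma * sqrt(T) = -0.07591681
exp(-rT) = 0.95599748; exp(-qT) = 1.00000000
C = S_0 * exp(-qT) * N(d1) - K * exp(-rT) * N(d2)
N(d1) = 0.66508376; N(d2) = 0.46974264
C = 0.9500 * 1.00000000 * 0.66508376 - 0.9100 * 0.95599748 * 0.46974264 = 0.2232

Answer: Price = 0.2232


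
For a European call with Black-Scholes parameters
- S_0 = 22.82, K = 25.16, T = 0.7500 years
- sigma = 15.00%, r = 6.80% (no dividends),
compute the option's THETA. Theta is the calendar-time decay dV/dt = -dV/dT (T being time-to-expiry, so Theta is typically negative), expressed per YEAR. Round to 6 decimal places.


d1 = -0.2939142988; d2 = -0.4238181094
phi(d1) = 0.3820776798; exp(-qT) = 1.0000000000; exp(-rT) = 0.9502786705
Theta = -S*exp(-qT)*phi(d1)*sigma/(2*sqrt(T)) - r*K*exp(-rT)*N(d2) + q*S*exp(-qT)*N(d1)
N(d1) = 0.3844116958; N(d2) = 0.3358492350; sqrt(T) = 0.8660254038
Term 1 = -22.8200 * 1.0000000000 * 0.3820776798 * 0.1500 / (2 * 0.8660254038) = -0.7550886453
Term 2 = -0.0680 * 25.1600 * 0.9502786705 * 0.3358492350 = -0.5460279757
Term 3 = 0 (no dividend yield, q = 0)
Theta = -0.7550886453 + (-0.5460279757) + (0.0000000000) = -1.301117

Answer: Theta = -1.301117


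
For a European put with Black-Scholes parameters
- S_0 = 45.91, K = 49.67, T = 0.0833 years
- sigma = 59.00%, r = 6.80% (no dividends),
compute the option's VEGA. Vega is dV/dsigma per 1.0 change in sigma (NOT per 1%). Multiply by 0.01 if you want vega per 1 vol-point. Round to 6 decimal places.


Answer: Vega = 4.982682

Derivation:
d1 = -0.3438685704; d2 = -0.5141528328
phi(d1) = 0.3760394089; exp(-qT) = 1.0000000000; exp(-rT) = 0.9943516125
Vega = S * exp(-qT) * phi(d1) * sqrt(T) = 45.9100 * 1.0000000000 * 0.3760394089 * 0.2886173938 = 4.982682


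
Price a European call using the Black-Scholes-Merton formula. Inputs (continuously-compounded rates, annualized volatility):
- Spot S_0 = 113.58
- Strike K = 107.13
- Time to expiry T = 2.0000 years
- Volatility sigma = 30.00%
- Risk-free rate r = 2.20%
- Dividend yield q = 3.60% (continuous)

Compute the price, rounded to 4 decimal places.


Answer: Price = 19.1191

Derivation:
d1 = (ln(S/K) + (r - q + 0.5*sigma^2) * T) / (sigma * sqrt(T)) = 0.28393728
d2 = d1 - sigma * sqrt(T) = -0.14032679
exp(-rT) = 0.95695396; exp(-qT) = 0.93053090
C = S_0 * exp(-qT) * N(d1) - K * exp(-rT) * N(d2)
N(d1) = 0.61177078; N(d2) = 0.44420090
C = 113.5800 * 0.93053090 * 0.61177078 - 107.1300 * 0.95695396 * 0.44420090 = 19.1191


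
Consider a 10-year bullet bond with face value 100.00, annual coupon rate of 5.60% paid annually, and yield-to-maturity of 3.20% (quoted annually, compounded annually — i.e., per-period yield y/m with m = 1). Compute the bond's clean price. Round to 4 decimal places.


Answer: Price = 120.2651

Derivation:
Coupon per period c = face * coupon_rate / m = 5.600000
Periods per year m = 1; per-period yield y/m = 0.032000
Number of cashflows N = 10
Cashflows (t years, CF_t, discount factor 1/(1+y/m)^(m*t), PV):
  t = 1.0000: CF_t = 5.600000, DF = 0.968992, PV = 5.426357
  t = 2.0000: CF_t = 5.600000, DF = 0.938946, PV = 5.258097
  t = 3.0000: CF_t = 5.600000, DF = 0.909831, PV = 5.095056
  t = 4.0000: CF_t = 5.600000, DF = 0.881620, PV = 4.937069
  t = 5.0000: CF_t = 5.600000, DF = 0.854283, PV = 4.783982
  t = 6.0000: CF_t = 5.600000, DF = 0.827793, PV = 4.635642
  t = 7.0000: CF_t = 5.600000, DF = 0.802125, PV = 4.491901
  t = 8.0000: CF_t = 5.600000, DF = 0.777253, PV = 4.352617
  t = 9.0000: CF_t = 5.600000, DF = 0.753152, PV = 4.217652
  t = 10.0000: CF_t = 105.600000, DF = 0.729799, PV = 77.066732
Price P = sum_t PV_t = 120.265105


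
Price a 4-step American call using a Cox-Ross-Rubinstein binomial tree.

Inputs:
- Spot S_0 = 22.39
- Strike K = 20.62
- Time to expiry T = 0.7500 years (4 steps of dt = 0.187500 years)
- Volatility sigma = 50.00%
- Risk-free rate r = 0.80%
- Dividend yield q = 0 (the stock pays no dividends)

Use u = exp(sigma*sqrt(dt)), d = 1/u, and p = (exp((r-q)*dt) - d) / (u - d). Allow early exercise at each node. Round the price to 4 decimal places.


Answer: Price = V(0,0) = 4.7342

Derivation:
dt = T/N = 0.187500
u = exp(sigma*sqrt(dt)) = 1.241731; d = 1/u = 0.805327
p = (exp((r-q)*dt) - d) / (u - d) = 0.449524
Discount per step: exp(-r*dt) = 0.998501
Stock lattice S(k, i) with i counting down-moves:
  k=0: S(0,0) = 22.3900
  k=1: S(1,0) = 27.8024; S(1,1) = 18.0313
  k=2: S(2,0) = 34.5230; S(2,1) = 22.3900; S(2,2) = 14.5211
  k=3: S(3,0) = 42.8683; S(3,1) = 27.8024; S(3,2) = 18.0313; S(3,3) = 11.6942
  k=4: S(4,0) = 53.2309; S(4,1) = 34.5230; S(4,2) = 22.3900; S(4,3) = 14.5211; S(4,4) = 9.4177
Terminal payoffs V(N, i) = max(S_T - K, 0):
  V(4,0) = 32.610941; V(4,1) = 13.903047; V(4,2) = 1.770000; V(4,3) = 0.000000; V(4,4) = 0.000000
Backward induction: V(k, i) = exp(-r*dt) * [p * V(k+1, i) + (1-p) * V(k+1, i+1)]; then take max(V_cont, immediate exercise) for American.
  V(3,0) = exp(-r*dt) * [p*32.610941 + (1-p)*13.903047] = 22.279244; exercise = 22.248337; V(3,0) = max -> 22.279244
  V(3,1) = exp(-r*dt) * [p*13.903047 + (1-p)*1.770000] = 7.213263; exercise = 7.182356; V(3,1) = max -> 7.213263
  V(3,2) = exp(-r*dt) * [p*1.770000 + (1-p)*0.000000] = 0.794464; exercise = 0.000000; V(3,2) = max -> 0.794464
  V(3,3) = exp(-r*dt) * [p*0.000000 + (1-p)*0.000000] = 0.000000; exercise = 0.000000; V(3,3) = max -> 0.000000
  V(2,0) = exp(-r*dt) * [p*22.279244 + (1-p)*7.213263] = 13.964814; exercise = 13.903047; V(2,0) = max -> 13.964814
  V(2,1) = exp(-r*dt) * [p*7.213263 + (1-p)*0.794464] = 3.674350; exercise = 1.770000; V(2,1) = max -> 3.674350
  V(2,2) = exp(-r*dt) * [p*0.794464 + (1-p)*0.000000] = 0.356595; exercise = 0.000000; V(2,2) = max -> 0.356595
  V(1,0) = exp(-r*dt) * [p*13.964814 + (1-p)*3.674350] = 8.287716; exercise = 7.182356; V(1,0) = max -> 8.287716
  V(1,1) = exp(-r*dt) * [p*3.674350 + (1-p)*0.356595] = 1.845235; exercise = 0.000000; V(1,1) = max -> 1.845235
  V(0,0) = exp(-r*dt) * [p*8.287716 + (1-p)*1.845235] = 4.734176; exercise = 1.770000; V(0,0) = max -> 4.734176


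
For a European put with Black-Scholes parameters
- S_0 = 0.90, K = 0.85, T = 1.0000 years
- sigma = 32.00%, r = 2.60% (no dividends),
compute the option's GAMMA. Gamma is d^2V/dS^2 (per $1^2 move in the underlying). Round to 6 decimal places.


Answer: Gamma = 1.268342

Derivation:
d1 = 0.4198700432; d2 = 0.0998700432
phi(d1) = 0.3652826068; exp(-qT) = 1.0000000000; exp(-rT) = 0.9743350896
Gamma = exp(-qT) * phi(d1) / (S * sigma * sqrt(T)) = 1.0000000000 * 0.3652826068 / (0.9000 * 0.3200 * 1.0000000000) = 1.268342


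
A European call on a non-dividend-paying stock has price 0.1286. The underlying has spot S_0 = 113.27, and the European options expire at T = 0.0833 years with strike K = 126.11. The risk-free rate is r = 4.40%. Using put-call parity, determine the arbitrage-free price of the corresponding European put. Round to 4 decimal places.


Answer: Put price = 12.5072

Derivation:
Put-call parity: C - P = S_0 * exp(-qT) - K * exp(-rT).
S_0 * exp(-qT) = 113.2700 * 1.00000000 = 113.27000000
K * exp(-rT) = 126.1100 * 0.99634151 = 125.64862766
P = C - S*exp(-qT) + K*exp(-rT)
P = 0.1286 - 113.27000000 + 125.64862766 = 12.5072


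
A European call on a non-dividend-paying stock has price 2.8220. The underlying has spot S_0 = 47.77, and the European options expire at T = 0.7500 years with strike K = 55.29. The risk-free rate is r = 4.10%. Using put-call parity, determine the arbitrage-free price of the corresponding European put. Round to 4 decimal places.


Answer: Put price = 8.6677

Derivation:
Put-call parity: C - P = S_0 * exp(-qT) - K * exp(-rT).
S_0 * exp(-qT) = 47.7700 * 1.00000000 = 47.77000000
K * exp(-rT) = 55.2900 * 0.96971797 = 53.61570669
P = C - S*exp(-qT) + K*exp(-rT)
P = 2.8220 - 47.77000000 + 53.61570669 = 8.6677


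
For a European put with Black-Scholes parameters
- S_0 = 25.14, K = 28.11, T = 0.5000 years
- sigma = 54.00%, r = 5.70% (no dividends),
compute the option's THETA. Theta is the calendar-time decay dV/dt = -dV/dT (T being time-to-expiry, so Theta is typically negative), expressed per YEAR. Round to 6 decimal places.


Answer: Theta = -2.802574

Derivation:
d1 = -0.0268836283; d2 = -0.4087212901
phi(d1) = 0.3987981428; exp(-qT) = 1.0000000000; exp(-rT) = 0.9719022941
Theta = -S*exp(-qT)*phi(d1)*sigma/(2*sqrt(T)) + r*K*exp(-rT)*N(-d2) - q*S*exp(-qT)*N(-d1)
N(-d1) = 0.5107237242; N(-d2) = 0.6586278960; sqrt(T) = 0.7071067812
Term 1 = -25.1400 * 1.0000000000 * 0.3987981428 * 0.5400 / (2 * 0.7071067812) = -3.8282224208
Term 2 = 0.0570 * 28.1100 * 0.9719022941 * 0.6586278960 = 1.0256482178
Term 3 = 0 (no dividend yield, q = 0)
Theta = -3.8282224208 + (1.0256482178) + (0.0000000000) = -2.802574


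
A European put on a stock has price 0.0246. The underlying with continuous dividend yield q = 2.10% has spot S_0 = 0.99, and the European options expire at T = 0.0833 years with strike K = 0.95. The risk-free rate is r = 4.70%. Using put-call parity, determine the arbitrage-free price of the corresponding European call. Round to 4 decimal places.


Answer: Call price = 0.0666

Derivation:
Put-call parity: C - P = S_0 * exp(-qT) - K * exp(-rT).
S_0 * exp(-qT) = 0.9900 * 0.99825223 = 0.98826971
K * exp(-rT) = 0.9500 * 0.99609255 = 0.94628793
C = P + S*exp(-qT) - K*exp(-rT)
C = 0.0246 + 0.98826971 - 0.94628793 = 0.0666


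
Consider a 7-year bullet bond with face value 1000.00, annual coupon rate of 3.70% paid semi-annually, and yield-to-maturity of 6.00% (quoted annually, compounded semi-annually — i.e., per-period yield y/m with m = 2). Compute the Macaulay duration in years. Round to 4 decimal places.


Answer: Macaulay duration = 6.1619 years

Derivation:
Coupon per period c = face * coupon_rate / m = 18.500000
Periods per year m = 2; per-period yield y/m = 0.030000
Number of cashflows N = 14
Cashflows (t years, CF_t, discount factor 1/(1+y/m)^(m*t), PV):
  t = 0.5000: CF_t = 18.500000, DF = 0.970874, PV = 17.961165
  t = 1.0000: CF_t = 18.500000, DF = 0.942596, PV = 17.438024
  t = 1.5000: CF_t = 18.500000, DF = 0.915142, PV = 16.930121
  t = 2.0000: CF_t = 18.500000, DF = 0.888487, PV = 16.437010
  t = 2.5000: CF_t = 18.500000, DF = 0.862609, PV = 15.958263
  t = 3.0000: CF_t = 18.500000, DF = 0.837484, PV = 15.493459
  t = 3.5000: CF_t = 18.500000, DF = 0.813092, PV = 15.042193
  t = 4.0000: CF_t = 18.500000, DF = 0.789409, PV = 14.604071
  t = 4.5000: CF_t = 18.500000, DF = 0.766417, PV = 14.178710
  t = 5.0000: CF_t = 18.500000, DF = 0.744094, PV = 13.765737
  t = 5.5000: CF_t = 18.500000, DF = 0.722421, PV = 13.364794
  t = 6.0000: CF_t = 18.500000, DF = 0.701380, PV = 12.975528
  t = 6.5000: CF_t = 18.500000, DF = 0.680951, PV = 12.597600
  t = 7.0000: CF_t = 1018.500000, DF = 0.661118, PV = 673.348485
Price P = sum_t PV_t = 870.095159
Macaulay numerator sum_t t * PV_t:
  t * PV_t at t = 0.5000: 8.980583
  t * PV_t at t = 1.0000: 17.438024
  t * PV_t at t = 1.5000: 25.395181
  t * PV_t at t = 2.0000: 32.874021
  t * PV_t at t = 2.5000: 39.895656
  t * PV_t at t = 3.0000: 46.480376
  t * PV_t at t = 3.5000: 52.647675
  t * PV_t at t = 4.0000: 58.416283
  t * PV_t at t = 4.5000: 63.804193
  t * PV_t at t = 5.0000: 68.828687
  t * PV_t at t = 5.5000: 73.506365
  t * PV_t at t = 6.0000: 77.853167
  t * PV_t at t = 6.5000: 81.884399
  t * PV_t at t = 7.0000: 4713.439397
Macaulay duration D = (sum_t t * PV_t) / P = 5361.444007 / 870.095159 = 6.161905


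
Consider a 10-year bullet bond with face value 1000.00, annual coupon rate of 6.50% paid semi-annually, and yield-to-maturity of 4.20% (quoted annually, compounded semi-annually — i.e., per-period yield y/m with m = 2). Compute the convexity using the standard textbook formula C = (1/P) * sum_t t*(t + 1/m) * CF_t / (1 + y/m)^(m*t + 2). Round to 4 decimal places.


Answer: Convexity = 70.8277

Derivation:
Coupon per period c = face * coupon_rate / m = 32.500000
Periods per year m = 2; per-period yield y/m = 0.021000
Number of cashflows N = 20
Cashflows (t years, CF_t, discount factor 1/(1+y/m)^(m*t), PV):
  t = 0.5000: CF_t = 32.500000, DF = 0.979432, PV = 31.831538
  t = 1.0000: CF_t = 32.500000, DF = 0.959287, PV = 31.176824
  t = 1.5000: CF_t = 32.500000, DF = 0.939556, PV = 30.535577
  t = 2.0000: CF_t = 32.500000, DF = 0.920231, PV = 29.907519
  t = 2.5000: CF_t = 32.500000, DF = 0.901304, PV = 29.292379
  t = 3.0000: CF_t = 32.500000, DF = 0.882766, PV = 28.689892
  t = 3.5000: CF_t = 32.500000, DF = 0.864609, PV = 28.099796
  t = 4.0000: CF_t = 32.500000, DF = 0.846826, PV = 27.521837
  t = 4.5000: CF_t = 32.500000, DF = 0.829408, PV = 26.955766
  t = 5.0000: CF_t = 32.500000, DF = 0.812349, PV = 26.401338
  t = 5.5000: CF_t = 32.500000, DF = 0.795640, PV = 25.858314
  t = 6.0000: CF_t = 32.500000, DF = 0.779276, PV = 25.326458
  t = 6.5000: CF_t = 32.500000, DF = 0.763247, PV = 24.805542
  t = 7.0000: CF_t = 32.500000, DF = 0.747549, PV = 24.295339
  t = 7.5000: CF_t = 32.500000, DF = 0.732173, PV = 23.795631
  t = 8.0000: CF_t = 32.500000, DF = 0.717114, PV = 23.306201
  t = 8.5000: CF_t = 32.500000, DF = 0.702364, PV = 22.826837
  t = 9.0000: CF_t = 32.500000, DF = 0.687918, PV = 22.357333
  t = 9.5000: CF_t = 32.500000, DF = 0.673769, PV = 21.897486
  t = 10.0000: CF_t = 1032.500000, DF = 0.659911, PV = 681.357779
Price P = sum_t PV_t = 1186.239389
Convexity numerator sum_t t*(t + 1/m) * CF_t / (1+y/m)^(m*t + 2):
  t = 0.5000: term = 15.267789
  t = 1.0000: term = 44.861279
  t = 1.5000: term = 87.877138
  t = 2.0000: term = 143.449458
  t = 2.5000: term = 210.748470
  t = 3.0000: term = 288.979292
  t = 3.5000: term = 377.380728
  t = 4.0000: term = 475.224087
  t = 4.5000: term = 581.812056
  t = 5.0000: term = 696.477594
  t = 5.5000: term = 818.582873
  t = 6.0000: term = 947.518240
  t = 6.5000: term = 1082.701220
  t = 7.0000: term = 1223.575552
  t = 7.5000: term = 1369.610245
  t = 8.0000: term = 1520.298672
  t = 8.5000: term = 1675.157694
  t = 9.0000: term = 1833.726807
  t = 9.5000: term = 1995.567317
  t = 10.0000: term = 68629.847441
Convexity = (1/P) * sum = 84018.663953 / 1186.239389 = 70.827748


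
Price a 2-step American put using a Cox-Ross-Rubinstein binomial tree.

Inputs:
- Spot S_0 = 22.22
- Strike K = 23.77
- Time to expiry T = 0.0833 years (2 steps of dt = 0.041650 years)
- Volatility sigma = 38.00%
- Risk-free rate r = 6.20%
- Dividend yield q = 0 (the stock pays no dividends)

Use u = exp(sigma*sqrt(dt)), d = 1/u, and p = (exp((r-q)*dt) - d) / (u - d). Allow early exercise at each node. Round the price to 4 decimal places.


dt = T/N = 0.041650
u = exp(sigma*sqrt(dt)) = 1.080638; d = 1/u = 0.925379
p = (exp((r-q)*dt) - d) / (u - d) = 0.497276
Discount per step: exp(-r*dt) = 0.997421
Stock lattice S(k, i) with i counting down-moves:
  k=0: S(0,0) = 22.2200
  k=1: S(1,0) = 24.0118; S(1,1) = 20.5619
  k=2: S(2,0) = 25.9480; S(2,1) = 22.2200; S(2,2) = 19.0276
Terminal payoffs V(N, i) = max(K - S_T, 0):
  V(2,0) = 0.000000; V(2,1) = 1.550000; V(2,2) = 4.742421
Backward induction: V(k, i) = exp(-r*dt) * [p * V(k+1, i) + (1-p) * V(k+1, i+1)]; then take max(V_cont, immediate exercise) for American.
  V(1,0) = exp(-r*dt) * [p*0.000000 + (1-p)*1.550000] = 0.777213; exercise = 0.000000; V(1,0) = max -> 0.777213
  V(1,1) = exp(-r*dt) * [p*1.550000 + (1-p)*4.742421] = 3.146772; exercise = 3.208074; V(1,1) = max -> 3.208074
  V(0,0) = exp(-r*dt) * [p*0.777213 + (1-p)*3.208074] = 1.994110; exercise = 1.550000; V(0,0) = max -> 1.994110

Answer: Price = V(0,0) = 1.9941
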